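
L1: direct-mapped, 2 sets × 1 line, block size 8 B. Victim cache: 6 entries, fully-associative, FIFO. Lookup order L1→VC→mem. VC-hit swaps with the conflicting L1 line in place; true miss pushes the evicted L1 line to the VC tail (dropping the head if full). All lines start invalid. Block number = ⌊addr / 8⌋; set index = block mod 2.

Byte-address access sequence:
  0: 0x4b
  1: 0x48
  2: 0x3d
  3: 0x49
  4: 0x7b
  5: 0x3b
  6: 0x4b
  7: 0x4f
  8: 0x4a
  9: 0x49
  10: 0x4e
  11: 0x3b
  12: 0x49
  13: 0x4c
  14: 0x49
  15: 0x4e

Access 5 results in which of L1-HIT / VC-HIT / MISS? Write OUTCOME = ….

0: 0x4b (blk 9, set 1) → MISS  vc=[]
1: 0x48 (blk 9, set 1) → L1-HIT  vc=[]
2: 0x3d (blk 7, set 1) → MISS  vc=[9]
3: 0x49 (blk 9, set 1) → VC-HIT  vc=[7]
4: 0x7b (blk 15, set 1) → MISS  vc=[7, 9]
5: 0x3b (blk 7, set 1) → VC-HIT  vc=[15, 9]
6: 0x4b (blk 9, set 1) → VC-HIT  vc=[15, 7]
7: 0x4f (blk 9, set 1) → L1-HIT  vc=[15, 7]
8: 0x4a (blk 9, set 1) → L1-HIT  vc=[15, 7]
9: 0x49 (blk 9, set 1) → L1-HIT  vc=[15, 7]
10: 0x4e (blk 9, set 1) → L1-HIT  vc=[15, 7]
11: 0x3b (blk 7, set 1) → VC-HIT  vc=[15, 9]
12: 0x49 (blk 9, set 1) → VC-HIT  vc=[15, 7]
13: 0x4c (blk 9, set 1) → L1-HIT  vc=[15, 7]
14: 0x49 (blk 9, set 1) → L1-HIT  vc=[15, 7]
15: 0x4e (blk 9, set 1) → L1-HIT  vc=[15, 7]

OUTCOME = VC-HIT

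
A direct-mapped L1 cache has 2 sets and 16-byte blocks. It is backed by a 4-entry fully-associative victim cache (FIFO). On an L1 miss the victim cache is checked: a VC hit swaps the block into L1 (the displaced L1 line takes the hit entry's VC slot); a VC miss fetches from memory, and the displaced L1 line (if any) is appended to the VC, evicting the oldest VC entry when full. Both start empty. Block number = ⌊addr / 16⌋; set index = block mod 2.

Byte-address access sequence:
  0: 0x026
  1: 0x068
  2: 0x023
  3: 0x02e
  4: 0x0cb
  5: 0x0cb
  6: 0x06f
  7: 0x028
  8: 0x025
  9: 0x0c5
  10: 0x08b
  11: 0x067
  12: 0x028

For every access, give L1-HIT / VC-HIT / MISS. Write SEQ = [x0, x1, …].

SEQ = [MISS, MISS, VC-HIT, L1-HIT, MISS, L1-HIT, VC-HIT, VC-HIT, L1-HIT, VC-HIT, MISS, VC-HIT, VC-HIT]

  [0] addr=0x26 blk=2 s=0: MISS | VC []
  [1] addr=0x68 blk=6 s=0: MISS | VC [2]
  [2] addr=0x23 blk=2 s=0: VC-HIT | VC [6]
  [3] addr=0x2e blk=2 s=0: L1-HIT | VC [6]
  [4] addr=0xcb blk=12 s=0: MISS | VC [6, 2]
  [5] addr=0xcb blk=12 s=0: L1-HIT | VC [6, 2]
  [6] addr=0x6f blk=6 s=0: VC-HIT | VC [12, 2]
  [7] addr=0x28 blk=2 s=0: VC-HIT | VC [12, 6]
  [8] addr=0x25 blk=2 s=0: L1-HIT | VC [12, 6]
  [9] addr=0xc5 blk=12 s=0: VC-HIT | VC [2, 6]
  [10] addr=0x8b blk=8 s=0: MISS | VC [2, 6, 12]
  [11] addr=0x67 blk=6 s=0: VC-HIT | VC [2, 8, 12]
  [12] addr=0x28 blk=2 s=0: VC-HIT | VC [6, 8, 12]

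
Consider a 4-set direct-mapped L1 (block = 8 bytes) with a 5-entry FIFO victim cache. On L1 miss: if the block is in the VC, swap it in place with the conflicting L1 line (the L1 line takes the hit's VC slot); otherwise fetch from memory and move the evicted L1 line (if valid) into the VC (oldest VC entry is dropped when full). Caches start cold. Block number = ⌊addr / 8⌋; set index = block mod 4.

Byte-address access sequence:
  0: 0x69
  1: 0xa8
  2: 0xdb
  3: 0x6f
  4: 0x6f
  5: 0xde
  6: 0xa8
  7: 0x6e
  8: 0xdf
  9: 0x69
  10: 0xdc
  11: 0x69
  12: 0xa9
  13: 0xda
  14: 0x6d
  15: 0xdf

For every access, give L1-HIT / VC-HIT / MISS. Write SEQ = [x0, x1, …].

SEQ = [MISS, MISS, MISS, VC-HIT, L1-HIT, L1-HIT, VC-HIT, VC-HIT, L1-HIT, L1-HIT, L1-HIT, L1-HIT, VC-HIT, L1-HIT, VC-HIT, L1-HIT]

  [0] addr=0x69 blk=13 s=1: MISS | VC []
  [1] addr=0xa8 blk=21 s=1: MISS | VC [13]
  [2] addr=0xdb blk=27 s=3: MISS | VC [13]
  [3] addr=0x6f blk=13 s=1: VC-HIT | VC [21]
  [4] addr=0x6f blk=13 s=1: L1-HIT | VC [21]
  [5] addr=0xde blk=27 s=3: L1-HIT | VC [21]
  [6] addr=0xa8 blk=21 s=1: VC-HIT | VC [13]
  [7] addr=0x6e blk=13 s=1: VC-HIT | VC [21]
  [8] addr=0xdf blk=27 s=3: L1-HIT | VC [21]
  [9] addr=0x69 blk=13 s=1: L1-HIT | VC [21]
  [10] addr=0xdc blk=27 s=3: L1-HIT | VC [21]
  [11] addr=0x69 blk=13 s=1: L1-HIT | VC [21]
  [12] addr=0xa9 blk=21 s=1: VC-HIT | VC [13]
  [13] addr=0xda blk=27 s=3: L1-HIT | VC [13]
  [14] addr=0x6d blk=13 s=1: VC-HIT | VC [21]
  [15] addr=0xdf blk=27 s=3: L1-HIT | VC [21]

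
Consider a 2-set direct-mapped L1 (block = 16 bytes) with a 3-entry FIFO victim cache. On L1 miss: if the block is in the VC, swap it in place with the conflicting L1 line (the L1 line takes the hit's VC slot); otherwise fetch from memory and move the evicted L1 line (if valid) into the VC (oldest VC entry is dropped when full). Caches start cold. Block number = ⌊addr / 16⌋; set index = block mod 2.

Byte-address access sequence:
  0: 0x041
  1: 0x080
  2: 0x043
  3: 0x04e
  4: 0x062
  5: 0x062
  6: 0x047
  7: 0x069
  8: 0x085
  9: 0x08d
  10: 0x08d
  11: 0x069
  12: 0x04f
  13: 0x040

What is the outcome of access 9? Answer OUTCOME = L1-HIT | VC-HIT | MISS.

  [0] addr=0x41 blk=4 s=0: MISS | VC []
  [1] addr=0x80 blk=8 s=0: MISS | VC [4]
  [2] addr=0x43 blk=4 s=0: VC-HIT | VC [8]
  [3] addr=0x4e blk=4 s=0: L1-HIT | VC [8]
  [4] addr=0x62 blk=6 s=0: MISS | VC [8, 4]
  [5] addr=0x62 blk=6 s=0: L1-HIT | VC [8, 4]
  [6] addr=0x47 blk=4 s=0: VC-HIT | VC [8, 6]
  [7] addr=0x69 blk=6 s=0: VC-HIT | VC [8, 4]
  [8] addr=0x85 blk=8 s=0: VC-HIT | VC [6, 4]
  [9] addr=0x8d blk=8 s=0: L1-HIT | VC [6, 4]
  [10] addr=0x8d blk=8 s=0: L1-HIT | VC [6, 4]
  [11] addr=0x69 blk=6 s=0: VC-HIT | VC [8, 4]
  [12] addr=0x4f blk=4 s=0: VC-HIT | VC [8, 6]
  [13] addr=0x40 blk=4 s=0: L1-HIT | VC [8, 6]

OUTCOME = L1-HIT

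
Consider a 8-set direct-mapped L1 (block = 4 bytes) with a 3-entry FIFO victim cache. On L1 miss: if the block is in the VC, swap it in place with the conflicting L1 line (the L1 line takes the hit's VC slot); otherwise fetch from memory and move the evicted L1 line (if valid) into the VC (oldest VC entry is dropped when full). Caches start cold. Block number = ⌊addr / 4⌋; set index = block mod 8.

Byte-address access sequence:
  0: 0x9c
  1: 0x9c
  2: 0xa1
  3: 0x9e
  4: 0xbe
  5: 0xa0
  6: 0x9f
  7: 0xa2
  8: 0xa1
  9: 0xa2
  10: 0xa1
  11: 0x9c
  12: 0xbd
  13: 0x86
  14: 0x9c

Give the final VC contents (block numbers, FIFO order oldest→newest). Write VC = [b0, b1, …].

VC = [47]

0: 0x9c (blk 39, set 7) → MISS  vc=[]
1: 0x9c (blk 39, set 7) → L1-HIT  vc=[]
2: 0xa1 (blk 40, set 0) → MISS  vc=[]
3: 0x9e (blk 39, set 7) → L1-HIT  vc=[]
4: 0xbe (blk 47, set 7) → MISS  vc=[39]
5: 0xa0 (blk 40, set 0) → L1-HIT  vc=[39]
6: 0x9f (blk 39, set 7) → VC-HIT  vc=[47]
7: 0xa2 (blk 40, set 0) → L1-HIT  vc=[47]
8: 0xa1 (blk 40, set 0) → L1-HIT  vc=[47]
9: 0xa2 (blk 40, set 0) → L1-HIT  vc=[47]
10: 0xa1 (blk 40, set 0) → L1-HIT  vc=[47]
11: 0x9c (blk 39, set 7) → L1-HIT  vc=[47]
12: 0xbd (blk 47, set 7) → VC-HIT  vc=[39]
13: 0x86 (blk 33, set 1) → MISS  vc=[39]
14: 0x9c (blk 39, set 7) → VC-HIT  vc=[47]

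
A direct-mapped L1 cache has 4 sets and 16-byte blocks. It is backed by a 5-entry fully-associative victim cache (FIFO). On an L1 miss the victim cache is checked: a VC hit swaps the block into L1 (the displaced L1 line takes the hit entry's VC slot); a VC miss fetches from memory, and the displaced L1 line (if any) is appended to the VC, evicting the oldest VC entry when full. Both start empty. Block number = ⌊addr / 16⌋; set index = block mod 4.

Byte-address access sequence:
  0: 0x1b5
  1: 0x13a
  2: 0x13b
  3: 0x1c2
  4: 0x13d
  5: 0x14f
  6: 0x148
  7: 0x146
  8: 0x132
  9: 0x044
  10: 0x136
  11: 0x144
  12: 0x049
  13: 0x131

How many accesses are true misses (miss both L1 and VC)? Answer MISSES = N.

0: 0x1b5 (blk 27, set 3) → MISS  vc=[]
1: 0x13a (blk 19, set 3) → MISS  vc=[27]
2: 0x13b (blk 19, set 3) → L1-HIT  vc=[27]
3: 0x1c2 (blk 28, set 0) → MISS  vc=[27]
4: 0x13d (blk 19, set 3) → L1-HIT  vc=[27]
5: 0x14f (blk 20, set 0) → MISS  vc=[27, 28]
6: 0x148 (blk 20, set 0) → L1-HIT  vc=[27, 28]
7: 0x146 (blk 20, set 0) → L1-HIT  vc=[27, 28]
8: 0x132 (blk 19, set 3) → L1-HIT  vc=[27, 28]
9: 0x44 (blk 4, set 0) → MISS  vc=[27, 28, 20]
10: 0x136 (blk 19, set 3) → L1-HIT  vc=[27, 28, 20]
11: 0x144 (blk 20, set 0) → VC-HIT  vc=[27, 28, 4]
12: 0x49 (blk 4, set 0) → VC-HIT  vc=[27, 28, 20]
13: 0x131 (blk 19, set 3) → L1-HIT  vc=[27, 28, 20]

MISSES = 5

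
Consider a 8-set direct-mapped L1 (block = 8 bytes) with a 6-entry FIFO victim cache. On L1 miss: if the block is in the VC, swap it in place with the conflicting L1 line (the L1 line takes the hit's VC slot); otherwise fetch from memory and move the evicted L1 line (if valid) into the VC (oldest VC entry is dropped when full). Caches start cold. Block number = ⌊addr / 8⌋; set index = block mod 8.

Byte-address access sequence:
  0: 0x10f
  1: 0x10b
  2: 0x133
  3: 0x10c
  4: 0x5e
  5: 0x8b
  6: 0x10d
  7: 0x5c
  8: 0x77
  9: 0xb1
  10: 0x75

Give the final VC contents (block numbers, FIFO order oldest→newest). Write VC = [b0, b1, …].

0: 0x10f (blk 33, set 1) → MISS  vc=[]
1: 0x10b (blk 33, set 1) → L1-HIT  vc=[]
2: 0x133 (blk 38, set 6) → MISS  vc=[]
3: 0x10c (blk 33, set 1) → L1-HIT  vc=[]
4: 0x5e (blk 11, set 3) → MISS  vc=[]
5: 0x8b (blk 17, set 1) → MISS  vc=[33]
6: 0x10d (blk 33, set 1) → VC-HIT  vc=[17]
7: 0x5c (blk 11, set 3) → L1-HIT  vc=[17]
8: 0x77 (blk 14, set 6) → MISS  vc=[17, 38]
9: 0xb1 (blk 22, set 6) → MISS  vc=[17, 38, 14]
10: 0x75 (blk 14, set 6) → VC-HIT  vc=[17, 38, 22]

VC = [17, 38, 22]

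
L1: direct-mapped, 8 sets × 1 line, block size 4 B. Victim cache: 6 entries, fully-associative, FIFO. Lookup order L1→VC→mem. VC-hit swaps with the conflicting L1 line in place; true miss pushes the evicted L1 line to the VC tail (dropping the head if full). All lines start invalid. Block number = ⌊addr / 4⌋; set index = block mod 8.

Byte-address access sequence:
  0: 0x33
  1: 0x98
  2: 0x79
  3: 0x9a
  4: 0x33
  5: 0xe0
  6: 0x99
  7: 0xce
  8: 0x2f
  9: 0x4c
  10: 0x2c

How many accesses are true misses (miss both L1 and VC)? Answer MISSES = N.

#0 0x33→b12/s4 MISS; vc=[]
#1 0x98→b38/s6 MISS; vc=[]
#2 0x79→b30/s6 MISS; vc=[38]
#3 0x9a→b38/s6 VC-HIT; vc=[30]
#4 0x33→b12/s4 L1-HIT; vc=[30]
#5 0xe0→b56/s0 MISS; vc=[30]
#6 0x99→b38/s6 L1-HIT; vc=[30]
#7 0xce→b51/s3 MISS; vc=[30]
#8 0x2f→b11/s3 MISS; vc=[30,51]
#9 0x4c→b19/s3 MISS; vc=[30,51,11]
#10 0x2c→b11/s3 VC-HIT; vc=[30,51,19]

MISSES = 7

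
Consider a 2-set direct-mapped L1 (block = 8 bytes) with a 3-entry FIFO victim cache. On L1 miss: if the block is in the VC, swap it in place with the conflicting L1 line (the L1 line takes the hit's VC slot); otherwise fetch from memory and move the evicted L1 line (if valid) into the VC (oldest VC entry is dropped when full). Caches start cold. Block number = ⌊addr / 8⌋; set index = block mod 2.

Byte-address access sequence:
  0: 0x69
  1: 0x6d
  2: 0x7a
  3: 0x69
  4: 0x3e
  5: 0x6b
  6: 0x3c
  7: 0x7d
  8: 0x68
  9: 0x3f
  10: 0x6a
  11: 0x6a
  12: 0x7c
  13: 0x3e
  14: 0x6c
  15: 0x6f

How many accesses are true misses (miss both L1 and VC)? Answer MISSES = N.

#0 0x69→b13/s1 MISS; vc=[]
#1 0x6d→b13/s1 L1-HIT; vc=[]
#2 0x7a→b15/s1 MISS; vc=[13]
#3 0x69→b13/s1 VC-HIT; vc=[15]
#4 0x3e→b7/s1 MISS; vc=[15,13]
#5 0x6b→b13/s1 VC-HIT; vc=[15,7]
#6 0x3c→b7/s1 VC-HIT; vc=[15,13]
#7 0x7d→b15/s1 VC-HIT; vc=[7,13]
#8 0x68→b13/s1 VC-HIT; vc=[7,15]
#9 0x3f→b7/s1 VC-HIT; vc=[13,15]
#10 0x6a→b13/s1 VC-HIT; vc=[7,15]
#11 0x6a→b13/s1 L1-HIT; vc=[7,15]
#12 0x7c→b15/s1 VC-HIT; vc=[7,13]
#13 0x3e→b7/s1 VC-HIT; vc=[15,13]
#14 0x6c→b13/s1 VC-HIT; vc=[15,7]
#15 0x6f→b13/s1 L1-HIT; vc=[15,7]

MISSES = 3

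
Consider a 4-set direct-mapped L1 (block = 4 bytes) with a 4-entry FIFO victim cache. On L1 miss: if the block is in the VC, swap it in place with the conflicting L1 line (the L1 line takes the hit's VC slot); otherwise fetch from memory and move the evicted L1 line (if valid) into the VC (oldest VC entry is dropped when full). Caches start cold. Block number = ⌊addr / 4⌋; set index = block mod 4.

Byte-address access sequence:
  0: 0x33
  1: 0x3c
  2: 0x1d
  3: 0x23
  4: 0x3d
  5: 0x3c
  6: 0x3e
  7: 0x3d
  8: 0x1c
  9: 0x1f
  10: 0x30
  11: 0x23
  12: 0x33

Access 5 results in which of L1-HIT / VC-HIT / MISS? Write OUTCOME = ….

#0 0x33→b12/s0 MISS; vc=[]
#1 0x3c→b15/s3 MISS; vc=[]
#2 0x1d→b7/s3 MISS; vc=[15]
#3 0x23→b8/s0 MISS; vc=[15,12]
#4 0x3d→b15/s3 VC-HIT; vc=[7,12]
#5 0x3c→b15/s3 L1-HIT; vc=[7,12]
#6 0x3e→b15/s3 L1-HIT; vc=[7,12]
#7 0x3d→b15/s3 L1-HIT; vc=[7,12]
#8 0x1c→b7/s3 VC-HIT; vc=[15,12]
#9 0x1f→b7/s3 L1-HIT; vc=[15,12]
#10 0x30→b12/s0 VC-HIT; vc=[15,8]
#11 0x23→b8/s0 VC-HIT; vc=[15,12]
#12 0x33→b12/s0 VC-HIT; vc=[15,8]

OUTCOME = L1-HIT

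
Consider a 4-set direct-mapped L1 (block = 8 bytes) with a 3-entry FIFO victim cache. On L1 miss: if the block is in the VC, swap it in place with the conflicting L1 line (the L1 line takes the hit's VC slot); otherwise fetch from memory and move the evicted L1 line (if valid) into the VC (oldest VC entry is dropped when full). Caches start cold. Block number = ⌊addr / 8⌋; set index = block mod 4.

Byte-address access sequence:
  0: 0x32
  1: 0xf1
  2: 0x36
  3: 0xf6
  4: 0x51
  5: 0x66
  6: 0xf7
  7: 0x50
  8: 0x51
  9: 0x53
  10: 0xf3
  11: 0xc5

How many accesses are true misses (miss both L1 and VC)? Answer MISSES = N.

MISSES = 5

  [0] addr=0x32 blk=6 s=2: MISS | VC []
  [1] addr=0xf1 blk=30 s=2: MISS | VC [6]
  [2] addr=0x36 blk=6 s=2: VC-HIT | VC [30]
  [3] addr=0xf6 blk=30 s=2: VC-HIT | VC [6]
  [4] addr=0x51 blk=10 s=2: MISS | VC [6, 30]
  [5] addr=0x66 blk=12 s=0: MISS | VC [6, 30]
  [6] addr=0xf7 blk=30 s=2: VC-HIT | VC [6, 10]
  [7] addr=0x50 blk=10 s=2: VC-HIT | VC [6, 30]
  [8] addr=0x51 blk=10 s=2: L1-HIT | VC [6, 30]
  [9] addr=0x53 blk=10 s=2: L1-HIT | VC [6, 30]
  [10] addr=0xf3 blk=30 s=2: VC-HIT | VC [6, 10]
  [11] addr=0xc5 blk=24 s=0: MISS | VC [6, 10, 12]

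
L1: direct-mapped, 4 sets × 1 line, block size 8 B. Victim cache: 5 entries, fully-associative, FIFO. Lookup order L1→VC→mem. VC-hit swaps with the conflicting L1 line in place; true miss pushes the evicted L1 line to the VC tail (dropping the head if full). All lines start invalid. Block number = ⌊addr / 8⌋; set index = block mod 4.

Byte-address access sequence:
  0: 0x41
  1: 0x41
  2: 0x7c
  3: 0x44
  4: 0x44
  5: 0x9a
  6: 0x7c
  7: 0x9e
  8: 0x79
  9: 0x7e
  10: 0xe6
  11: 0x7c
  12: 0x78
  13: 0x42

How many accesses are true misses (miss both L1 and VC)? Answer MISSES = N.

  [0] addr=0x41 blk=8 s=0: MISS | VC []
  [1] addr=0x41 blk=8 s=0: L1-HIT | VC []
  [2] addr=0x7c blk=15 s=3: MISS | VC []
  [3] addr=0x44 blk=8 s=0: L1-HIT | VC []
  [4] addr=0x44 blk=8 s=0: L1-HIT | VC []
  [5] addr=0x9a blk=19 s=3: MISS | VC [15]
  [6] addr=0x7c blk=15 s=3: VC-HIT | VC [19]
  [7] addr=0x9e blk=19 s=3: VC-HIT | VC [15]
  [8] addr=0x79 blk=15 s=3: VC-HIT | VC [19]
  [9] addr=0x7e blk=15 s=3: L1-HIT | VC [19]
  [10] addr=0xe6 blk=28 s=0: MISS | VC [19, 8]
  [11] addr=0x7c blk=15 s=3: L1-HIT | VC [19, 8]
  [12] addr=0x78 blk=15 s=3: L1-HIT | VC [19, 8]
  [13] addr=0x42 blk=8 s=0: VC-HIT | VC [19, 28]

MISSES = 4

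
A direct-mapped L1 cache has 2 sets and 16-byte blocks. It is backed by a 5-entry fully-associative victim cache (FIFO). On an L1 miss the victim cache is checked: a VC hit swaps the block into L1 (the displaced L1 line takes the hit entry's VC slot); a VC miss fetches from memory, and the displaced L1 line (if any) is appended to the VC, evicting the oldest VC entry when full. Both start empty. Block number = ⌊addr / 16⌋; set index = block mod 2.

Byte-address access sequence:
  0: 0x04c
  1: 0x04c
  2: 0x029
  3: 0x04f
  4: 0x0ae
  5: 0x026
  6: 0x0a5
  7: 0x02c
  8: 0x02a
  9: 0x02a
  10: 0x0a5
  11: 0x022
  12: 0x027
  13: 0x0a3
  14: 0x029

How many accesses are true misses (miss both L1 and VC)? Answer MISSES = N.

0: 0x4c (blk 4, set 0) → MISS  vc=[]
1: 0x4c (blk 4, set 0) → L1-HIT  vc=[]
2: 0x29 (blk 2, set 0) → MISS  vc=[4]
3: 0x4f (blk 4, set 0) → VC-HIT  vc=[2]
4: 0xae (blk 10, set 0) → MISS  vc=[2, 4]
5: 0x26 (blk 2, set 0) → VC-HIT  vc=[10, 4]
6: 0xa5 (blk 10, set 0) → VC-HIT  vc=[2, 4]
7: 0x2c (blk 2, set 0) → VC-HIT  vc=[10, 4]
8: 0x2a (blk 2, set 0) → L1-HIT  vc=[10, 4]
9: 0x2a (blk 2, set 0) → L1-HIT  vc=[10, 4]
10: 0xa5 (blk 10, set 0) → VC-HIT  vc=[2, 4]
11: 0x22 (blk 2, set 0) → VC-HIT  vc=[10, 4]
12: 0x27 (blk 2, set 0) → L1-HIT  vc=[10, 4]
13: 0xa3 (blk 10, set 0) → VC-HIT  vc=[2, 4]
14: 0x29 (blk 2, set 0) → VC-HIT  vc=[10, 4]

MISSES = 3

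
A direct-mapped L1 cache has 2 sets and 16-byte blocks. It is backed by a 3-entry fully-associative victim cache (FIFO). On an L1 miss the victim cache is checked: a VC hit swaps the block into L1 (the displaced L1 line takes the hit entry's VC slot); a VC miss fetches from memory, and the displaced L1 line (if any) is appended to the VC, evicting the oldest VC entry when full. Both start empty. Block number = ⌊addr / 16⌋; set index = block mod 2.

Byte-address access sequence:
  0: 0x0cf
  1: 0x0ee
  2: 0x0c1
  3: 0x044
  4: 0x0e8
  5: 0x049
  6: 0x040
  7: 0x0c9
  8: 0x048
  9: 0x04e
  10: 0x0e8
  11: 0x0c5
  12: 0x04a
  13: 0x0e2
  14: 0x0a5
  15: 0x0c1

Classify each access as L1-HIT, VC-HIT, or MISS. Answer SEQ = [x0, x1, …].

#0 0xcf→b12/s0 MISS; vc=[]
#1 0xee→b14/s0 MISS; vc=[12]
#2 0xc1→b12/s0 VC-HIT; vc=[14]
#3 0x44→b4/s0 MISS; vc=[14,12]
#4 0xe8→b14/s0 VC-HIT; vc=[4,12]
#5 0x49→b4/s0 VC-HIT; vc=[14,12]
#6 0x40→b4/s0 L1-HIT; vc=[14,12]
#7 0xc9→b12/s0 VC-HIT; vc=[14,4]
#8 0x48→b4/s0 VC-HIT; vc=[14,12]
#9 0x4e→b4/s0 L1-HIT; vc=[14,12]
#10 0xe8→b14/s0 VC-HIT; vc=[4,12]
#11 0xc5→b12/s0 VC-HIT; vc=[4,14]
#12 0x4a→b4/s0 VC-HIT; vc=[12,14]
#13 0xe2→b14/s0 VC-HIT; vc=[12,4]
#14 0xa5→b10/s0 MISS; vc=[12,4,14]
#15 0xc1→b12/s0 VC-HIT; vc=[10,4,14]

SEQ = [MISS, MISS, VC-HIT, MISS, VC-HIT, VC-HIT, L1-HIT, VC-HIT, VC-HIT, L1-HIT, VC-HIT, VC-HIT, VC-HIT, VC-HIT, MISS, VC-HIT]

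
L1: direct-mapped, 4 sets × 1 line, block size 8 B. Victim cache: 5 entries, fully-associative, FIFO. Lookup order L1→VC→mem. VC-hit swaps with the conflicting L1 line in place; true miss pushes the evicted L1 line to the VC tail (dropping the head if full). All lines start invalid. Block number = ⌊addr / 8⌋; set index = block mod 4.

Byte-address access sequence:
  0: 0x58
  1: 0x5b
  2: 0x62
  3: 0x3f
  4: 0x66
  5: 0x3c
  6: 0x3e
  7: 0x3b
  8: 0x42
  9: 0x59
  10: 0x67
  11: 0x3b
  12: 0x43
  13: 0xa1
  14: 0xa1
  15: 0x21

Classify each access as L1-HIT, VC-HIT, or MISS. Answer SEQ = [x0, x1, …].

SEQ = [MISS, L1-HIT, MISS, MISS, L1-HIT, L1-HIT, L1-HIT, L1-HIT, MISS, VC-HIT, VC-HIT, VC-HIT, VC-HIT, MISS, L1-HIT, MISS]

0: 0x58 (blk 11, set 3) → MISS  vc=[]
1: 0x5b (blk 11, set 3) → L1-HIT  vc=[]
2: 0x62 (blk 12, set 0) → MISS  vc=[]
3: 0x3f (blk 7, set 3) → MISS  vc=[11]
4: 0x66 (blk 12, set 0) → L1-HIT  vc=[11]
5: 0x3c (blk 7, set 3) → L1-HIT  vc=[11]
6: 0x3e (blk 7, set 3) → L1-HIT  vc=[11]
7: 0x3b (blk 7, set 3) → L1-HIT  vc=[11]
8: 0x42 (blk 8, set 0) → MISS  vc=[11, 12]
9: 0x59 (blk 11, set 3) → VC-HIT  vc=[7, 12]
10: 0x67 (blk 12, set 0) → VC-HIT  vc=[7, 8]
11: 0x3b (blk 7, set 3) → VC-HIT  vc=[11, 8]
12: 0x43 (blk 8, set 0) → VC-HIT  vc=[11, 12]
13: 0xa1 (blk 20, set 0) → MISS  vc=[11, 12, 8]
14: 0xa1 (blk 20, set 0) → L1-HIT  vc=[11, 12, 8]
15: 0x21 (blk 4, set 0) → MISS  vc=[11, 12, 8, 20]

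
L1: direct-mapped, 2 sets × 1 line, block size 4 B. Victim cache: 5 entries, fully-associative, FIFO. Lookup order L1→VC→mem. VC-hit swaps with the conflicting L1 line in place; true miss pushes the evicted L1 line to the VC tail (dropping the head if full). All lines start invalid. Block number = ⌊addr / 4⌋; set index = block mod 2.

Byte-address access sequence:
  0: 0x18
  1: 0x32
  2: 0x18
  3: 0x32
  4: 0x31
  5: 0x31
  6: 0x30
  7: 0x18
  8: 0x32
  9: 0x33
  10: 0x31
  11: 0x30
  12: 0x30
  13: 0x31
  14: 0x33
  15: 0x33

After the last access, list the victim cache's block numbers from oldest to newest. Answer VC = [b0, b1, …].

0: 0x18 (blk 6, set 0) → MISS  vc=[]
1: 0x32 (blk 12, set 0) → MISS  vc=[6]
2: 0x18 (blk 6, set 0) → VC-HIT  vc=[12]
3: 0x32 (blk 12, set 0) → VC-HIT  vc=[6]
4: 0x31 (blk 12, set 0) → L1-HIT  vc=[6]
5: 0x31 (blk 12, set 0) → L1-HIT  vc=[6]
6: 0x30 (blk 12, set 0) → L1-HIT  vc=[6]
7: 0x18 (blk 6, set 0) → VC-HIT  vc=[12]
8: 0x32 (blk 12, set 0) → VC-HIT  vc=[6]
9: 0x33 (blk 12, set 0) → L1-HIT  vc=[6]
10: 0x31 (blk 12, set 0) → L1-HIT  vc=[6]
11: 0x30 (blk 12, set 0) → L1-HIT  vc=[6]
12: 0x30 (blk 12, set 0) → L1-HIT  vc=[6]
13: 0x31 (blk 12, set 0) → L1-HIT  vc=[6]
14: 0x33 (blk 12, set 0) → L1-HIT  vc=[6]
15: 0x33 (blk 12, set 0) → L1-HIT  vc=[6]

VC = [6]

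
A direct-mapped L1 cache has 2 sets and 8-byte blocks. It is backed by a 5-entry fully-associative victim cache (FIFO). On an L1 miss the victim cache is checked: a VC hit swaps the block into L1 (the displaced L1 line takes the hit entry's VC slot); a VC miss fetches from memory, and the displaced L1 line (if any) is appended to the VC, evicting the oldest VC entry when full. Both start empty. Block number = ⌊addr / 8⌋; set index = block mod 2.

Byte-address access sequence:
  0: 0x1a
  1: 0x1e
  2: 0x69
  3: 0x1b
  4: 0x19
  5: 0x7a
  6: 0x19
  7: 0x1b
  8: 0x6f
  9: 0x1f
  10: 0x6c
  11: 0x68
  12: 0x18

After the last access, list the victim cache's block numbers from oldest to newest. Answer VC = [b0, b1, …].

VC = [13, 15]

0: 0x1a (blk 3, set 1) → MISS  vc=[]
1: 0x1e (blk 3, set 1) → L1-HIT  vc=[]
2: 0x69 (blk 13, set 1) → MISS  vc=[3]
3: 0x1b (blk 3, set 1) → VC-HIT  vc=[13]
4: 0x19 (blk 3, set 1) → L1-HIT  vc=[13]
5: 0x7a (blk 15, set 1) → MISS  vc=[13, 3]
6: 0x19 (blk 3, set 1) → VC-HIT  vc=[13, 15]
7: 0x1b (blk 3, set 1) → L1-HIT  vc=[13, 15]
8: 0x6f (blk 13, set 1) → VC-HIT  vc=[3, 15]
9: 0x1f (blk 3, set 1) → VC-HIT  vc=[13, 15]
10: 0x6c (blk 13, set 1) → VC-HIT  vc=[3, 15]
11: 0x68 (blk 13, set 1) → L1-HIT  vc=[3, 15]
12: 0x18 (blk 3, set 1) → VC-HIT  vc=[13, 15]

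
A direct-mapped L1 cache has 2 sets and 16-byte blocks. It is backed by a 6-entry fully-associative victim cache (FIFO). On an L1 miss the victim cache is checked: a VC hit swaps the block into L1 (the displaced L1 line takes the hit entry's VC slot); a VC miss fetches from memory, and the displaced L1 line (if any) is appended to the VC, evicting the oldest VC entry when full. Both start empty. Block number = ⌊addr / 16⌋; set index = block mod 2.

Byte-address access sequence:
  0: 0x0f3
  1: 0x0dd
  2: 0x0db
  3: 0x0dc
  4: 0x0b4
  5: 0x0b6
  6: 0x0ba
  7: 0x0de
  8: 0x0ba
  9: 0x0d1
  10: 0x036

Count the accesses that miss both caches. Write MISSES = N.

MISSES = 4

  [0] addr=0xf3 blk=15 s=1: MISS | VC []
  [1] addr=0xdd blk=13 s=1: MISS | VC [15]
  [2] addr=0xdb blk=13 s=1: L1-HIT | VC [15]
  [3] addr=0xdc blk=13 s=1: L1-HIT | VC [15]
  [4] addr=0xb4 blk=11 s=1: MISS | VC [15, 13]
  [5] addr=0xb6 blk=11 s=1: L1-HIT | VC [15, 13]
  [6] addr=0xba blk=11 s=1: L1-HIT | VC [15, 13]
  [7] addr=0xde blk=13 s=1: VC-HIT | VC [15, 11]
  [8] addr=0xba blk=11 s=1: VC-HIT | VC [15, 13]
  [9] addr=0xd1 blk=13 s=1: VC-HIT | VC [15, 11]
  [10] addr=0x36 blk=3 s=1: MISS | VC [15, 11, 13]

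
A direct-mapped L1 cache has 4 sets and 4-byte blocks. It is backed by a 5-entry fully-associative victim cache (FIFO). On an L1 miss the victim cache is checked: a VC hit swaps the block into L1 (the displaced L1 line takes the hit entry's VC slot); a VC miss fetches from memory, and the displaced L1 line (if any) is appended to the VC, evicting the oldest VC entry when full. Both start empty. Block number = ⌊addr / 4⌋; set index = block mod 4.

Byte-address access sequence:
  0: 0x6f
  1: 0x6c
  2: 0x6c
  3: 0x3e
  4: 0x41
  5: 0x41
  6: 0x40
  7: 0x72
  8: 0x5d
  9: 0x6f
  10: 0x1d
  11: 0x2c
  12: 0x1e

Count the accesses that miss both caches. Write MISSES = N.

MISSES = 7

0: 0x6f (blk 27, set 3) → MISS  vc=[]
1: 0x6c (blk 27, set 3) → L1-HIT  vc=[]
2: 0x6c (blk 27, set 3) → L1-HIT  vc=[]
3: 0x3e (blk 15, set 3) → MISS  vc=[27]
4: 0x41 (blk 16, set 0) → MISS  vc=[27]
5: 0x41 (blk 16, set 0) → L1-HIT  vc=[27]
6: 0x40 (blk 16, set 0) → L1-HIT  vc=[27]
7: 0x72 (blk 28, set 0) → MISS  vc=[27, 16]
8: 0x5d (blk 23, set 3) → MISS  vc=[27, 16, 15]
9: 0x6f (blk 27, set 3) → VC-HIT  vc=[23, 16, 15]
10: 0x1d (blk 7, set 3) → MISS  vc=[23, 16, 15, 27]
11: 0x2c (blk 11, set 3) → MISS  vc=[23, 16, 15, 27, 7]
12: 0x1e (blk 7, set 3) → VC-HIT  vc=[23, 16, 15, 27, 11]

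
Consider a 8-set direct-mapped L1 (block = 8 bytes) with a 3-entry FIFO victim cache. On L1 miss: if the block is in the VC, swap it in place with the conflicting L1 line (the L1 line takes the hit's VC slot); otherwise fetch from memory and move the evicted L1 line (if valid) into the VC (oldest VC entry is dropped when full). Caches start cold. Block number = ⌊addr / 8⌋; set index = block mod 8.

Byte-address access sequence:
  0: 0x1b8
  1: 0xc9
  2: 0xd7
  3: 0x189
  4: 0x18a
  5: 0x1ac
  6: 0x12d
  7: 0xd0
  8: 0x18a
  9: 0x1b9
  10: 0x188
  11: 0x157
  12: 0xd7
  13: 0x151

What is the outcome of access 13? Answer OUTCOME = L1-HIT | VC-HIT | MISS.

#0 0x1b8→b55/s7 MISS; vc=[]
#1 0xc9→b25/s1 MISS; vc=[]
#2 0xd7→b26/s2 MISS; vc=[]
#3 0x189→b49/s1 MISS; vc=[25]
#4 0x18a→b49/s1 L1-HIT; vc=[25]
#5 0x1ac→b53/s5 MISS; vc=[25]
#6 0x12d→b37/s5 MISS; vc=[25,53]
#7 0xd0→b26/s2 L1-HIT; vc=[25,53]
#8 0x18a→b49/s1 L1-HIT; vc=[25,53]
#9 0x1b9→b55/s7 L1-HIT; vc=[25,53]
#10 0x188→b49/s1 L1-HIT; vc=[25,53]
#11 0x157→b42/s2 MISS; vc=[25,53,26]
#12 0xd7→b26/s2 VC-HIT; vc=[25,53,42]
#13 0x151→b42/s2 VC-HIT; vc=[25,53,26]

OUTCOME = VC-HIT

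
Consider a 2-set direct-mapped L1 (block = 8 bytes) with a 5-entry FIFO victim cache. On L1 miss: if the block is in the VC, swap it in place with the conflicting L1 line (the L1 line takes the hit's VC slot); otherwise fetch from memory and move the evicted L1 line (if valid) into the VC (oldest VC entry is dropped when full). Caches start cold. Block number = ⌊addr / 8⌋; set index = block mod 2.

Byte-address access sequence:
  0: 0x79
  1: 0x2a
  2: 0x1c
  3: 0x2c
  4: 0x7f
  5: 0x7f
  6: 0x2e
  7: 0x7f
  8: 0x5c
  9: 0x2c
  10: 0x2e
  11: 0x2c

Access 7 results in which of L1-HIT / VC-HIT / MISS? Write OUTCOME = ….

OUTCOME = VC-HIT

#0 0x79→b15/s1 MISS; vc=[]
#1 0x2a→b5/s1 MISS; vc=[15]
#2 0x1c→b3/s1 MISS; vc=[15,5]
#3 0x2c→b5/s1 VC-HIT; vc=[15,3]
#4 0x7f→b15/s1 VC-HIT; vc=[5,3]
#5 0x7f→b15/s1 L1-HIT; vc=[5,3]
#6 0x2e→b5/s1 VC-HIT; vc=[15,3]
#7 0x7f→b15/s1 VC-HIT; vc=[5,3]
#8 0x5c→b11/s1 MISS; vc=[5,3,15]
#9 0x2c→b5/s1 VC-HIT; vc=[11,3,15]
#10 0x2e→b5/s1 L1-HIT; vc=[11,3,15]
#11 0x2c→b5/s1 L1-HIT; vc=[11,3,15]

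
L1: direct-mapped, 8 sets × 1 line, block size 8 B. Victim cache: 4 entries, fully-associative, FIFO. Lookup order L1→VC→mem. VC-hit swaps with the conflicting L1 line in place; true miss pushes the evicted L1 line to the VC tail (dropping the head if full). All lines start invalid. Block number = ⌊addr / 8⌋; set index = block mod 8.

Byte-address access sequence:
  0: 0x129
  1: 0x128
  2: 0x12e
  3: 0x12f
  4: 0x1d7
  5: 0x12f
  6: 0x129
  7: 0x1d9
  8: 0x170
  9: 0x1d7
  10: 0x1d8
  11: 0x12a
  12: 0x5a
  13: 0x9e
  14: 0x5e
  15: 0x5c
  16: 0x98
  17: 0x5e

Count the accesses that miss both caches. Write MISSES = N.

MISSES = 6

#0 0x129→b37/s5 MISS; vc=[]
#1 0x128→b37/s5 L1-HIT; vc=[]
#2 0x12e→b37/s5 L1-HIT; vc=[]
#3 0x12f→b37/s5 L1-HIT; vc=[]
#4 0x1d7→b58/s2 MISS; vc=[]
#5 0x12f→b37/s5 L1-HIT; vc=[]
#6 0x129→b37/s5 L1-HIT; vc=[]
#7 0x1d9→b59/s3 MISS; vc=[]
#8 0x170→b46/s6 MISS; vc=[]
#9 0x1d7→b58/s2 L1-HIT; vc=[]
#10 0x1d8→b59/s3 L1-HIT; vc=[]
#11 0x12a→b37/s5 L1-HIT; vc=[]
#12 0x5a→b11/s3 MISS; vc=[59]
#13 0x9e→b19/s3 MISS; vc=[59,11]
#14 0x5e→b11/s3 VC-HIT; vc=[59,19]
#15 0x5c→b11/s3 L1-HIT; vc=[59,19]
#16 0x98→b19/s3 VC-HIT; vc=[59,11]
#17 0x5e→b11/s3 VC-HIT; vc=[59,19]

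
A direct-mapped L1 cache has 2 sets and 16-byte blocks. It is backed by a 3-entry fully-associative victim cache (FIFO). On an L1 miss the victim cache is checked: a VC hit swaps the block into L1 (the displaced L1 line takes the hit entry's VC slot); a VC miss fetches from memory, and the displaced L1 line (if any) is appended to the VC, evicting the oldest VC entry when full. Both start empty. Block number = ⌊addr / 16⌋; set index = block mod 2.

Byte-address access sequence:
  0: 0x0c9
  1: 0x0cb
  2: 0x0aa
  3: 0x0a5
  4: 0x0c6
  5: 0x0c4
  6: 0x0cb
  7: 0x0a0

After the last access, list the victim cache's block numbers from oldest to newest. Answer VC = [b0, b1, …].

VC = [12]

#0 0xc9→b12/s0 MISS; vc=[]
#1 0xcb→b12/s0 L1-HIT; vc=[]
#2 0xaa→b10/s0 MISS; vc=[12]
#3 0xa5→b10/s0 L1-HIT; vc=[12]
#4 0xc6→b12/s0 VC-HIT; vc=[10]
#5 0xc4→b12/s0 L1-HIT; vc=[10]
#6 0xcb→b12/s0 L1-HIT; vc=[10]
#7 0xa0→b10/s0 VC-HIT; vc=[12]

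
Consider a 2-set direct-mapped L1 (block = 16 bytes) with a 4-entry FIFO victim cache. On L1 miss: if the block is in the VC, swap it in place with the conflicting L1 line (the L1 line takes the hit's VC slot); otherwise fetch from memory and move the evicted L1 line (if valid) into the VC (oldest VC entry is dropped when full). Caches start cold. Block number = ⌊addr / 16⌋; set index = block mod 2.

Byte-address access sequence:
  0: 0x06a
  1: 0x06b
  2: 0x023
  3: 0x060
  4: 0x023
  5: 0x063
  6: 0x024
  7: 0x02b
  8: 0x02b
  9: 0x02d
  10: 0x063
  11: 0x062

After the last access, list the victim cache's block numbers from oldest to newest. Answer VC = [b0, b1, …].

#0 0x6a→b6/s0 MISS; vc=[]
#1 0x6b→b6/s0 L1-HIT; vc=[]
#2 0x23→b2/s0 MISS; vc=[6]
#3 0x60→b6/s0 VC-HIT; vc=[2]
#4 0x23→b2/s0 VC-HIT; vc=[6]
#5 0x63→b6/s0 VC-HIT; vc=[2]
#6 0x24→b2/s0 VC-HIT; vc=[6]
#7 0x2b→b2/s0 L1-HIT; vc=[6]
#8 0x2b→b2/s0 L1-HIT; vc=[6]
#9 0x2d→b2/s0 L1-HIT; vc=[6]
#10 0x63→b6/s0 VC-HIT; vc=[2]
#11 0x62→b6/s0 L1-HIT; vc=[2]

VC = [2]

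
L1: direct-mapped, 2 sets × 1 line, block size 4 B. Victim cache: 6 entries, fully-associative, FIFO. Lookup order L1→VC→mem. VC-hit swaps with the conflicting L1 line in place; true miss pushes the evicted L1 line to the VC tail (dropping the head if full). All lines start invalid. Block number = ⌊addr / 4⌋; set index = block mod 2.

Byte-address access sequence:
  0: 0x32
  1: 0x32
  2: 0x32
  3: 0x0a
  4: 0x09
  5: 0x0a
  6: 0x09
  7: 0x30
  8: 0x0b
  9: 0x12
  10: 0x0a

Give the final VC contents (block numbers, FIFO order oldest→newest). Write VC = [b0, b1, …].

VC = [12, 4]

0: 0x32 (blk 12, set 0) → MISS  vc=[]
1: 0x32 (blk 12, set 0) → L1-HIT  vc=[]
2: 0x32 (blk 12, set 0) → L1-HIT  vc=[]
3: 0xa (blk 2, set 0) → MISS  vc=[12]
4: 0x9 (blk 2, set 0) → L1-HIT  vc=[12]
5: 0xa (blk 2, set 0) → L1-HIT  vc=[12]
6: 0x9 (blk 2, set 0) → L1-HIT  vc=[12]
7: 0x30 (blk 12, set 0) → VC-HIT  vc=[2]
8: 0xb (blk 2, set 0) → VC-HIT  vc=[12]
9: 0x12 (blk 4, set 0) → MISS  vc=[12, 2]
10: 0xa (blk 2, set 0) → VC-HIT  vc=[12, 4]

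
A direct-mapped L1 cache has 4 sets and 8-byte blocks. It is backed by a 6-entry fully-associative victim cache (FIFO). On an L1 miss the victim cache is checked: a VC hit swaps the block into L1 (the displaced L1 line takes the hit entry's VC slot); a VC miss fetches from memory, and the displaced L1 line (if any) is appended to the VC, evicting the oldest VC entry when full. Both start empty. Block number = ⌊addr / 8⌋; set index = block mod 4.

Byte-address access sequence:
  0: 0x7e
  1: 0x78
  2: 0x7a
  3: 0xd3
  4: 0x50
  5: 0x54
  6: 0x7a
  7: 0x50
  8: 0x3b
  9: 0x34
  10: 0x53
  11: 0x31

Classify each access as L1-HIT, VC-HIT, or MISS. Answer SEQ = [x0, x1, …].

SEQ = [MISS, L1-HIT, L1-HIT, MISS, MISS, L1-HIT, L1-HIT, L1-HIT, MISS, MISS, VC-HIT, VC-HIT]

#0 0x7e→b15/s3 MISS; vc=[]
#1 0x78→b15/s3 L1-HIT; vc=[]
#2 0x7a→b15/s3 L1-HIT; vc=[]
#3 0xd3→b26/s2 MISS; vc=[]
#4 0x50→b10/s2 MISS; vc=[26]
#5 0x54→b10/s2 L1-HIT; vc=[26]
#6 0x7a→b15/s3 L1-HIT; vc=[26]
#7 0x50→b10/s2 L1-HIT; vc=[26]
#8 0x3b→b7/s3 MISS; vc=[26,15]
#9 0x34→b6/s2 MISS; vc=[26,15,10]
#10 0x53→b10/s2 VC-HIT; vc=[26,15,6]
#11 0x31→b6/s2 VC-HIT; vc=[26,15,10]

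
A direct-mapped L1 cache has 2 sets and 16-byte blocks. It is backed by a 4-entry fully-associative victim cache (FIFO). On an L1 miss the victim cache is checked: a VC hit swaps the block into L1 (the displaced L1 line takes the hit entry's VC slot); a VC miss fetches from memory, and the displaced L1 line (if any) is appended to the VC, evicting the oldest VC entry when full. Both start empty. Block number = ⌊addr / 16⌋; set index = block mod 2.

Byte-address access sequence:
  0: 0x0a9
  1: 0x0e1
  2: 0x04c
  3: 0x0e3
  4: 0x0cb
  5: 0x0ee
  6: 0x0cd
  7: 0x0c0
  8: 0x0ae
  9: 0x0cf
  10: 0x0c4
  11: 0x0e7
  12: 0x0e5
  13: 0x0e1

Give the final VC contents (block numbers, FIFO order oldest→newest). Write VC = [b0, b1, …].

VC = [10, 4, 12]

  [0] addr=0xa9 blk=10 s=0: MISS | VC []
  [1] addr=0xe1 blk=14 s=0: MISS | VC [10]
  [2] addr=0x4c blk=4 s=0: MISS | VC [10, 14]
  [3] addr=0xe3 blk=14 s=0: VC-HIT | VC [10, 4]
  [4] addr=0xcb blk=12 s=0: MISS | VC [10, 4, 14]
  [5] addr=0xee blk=14 s=0: VC-HIT | VC [10, 4, 12]
  [6] addr=0xcd blk=12 s=0: VC-HIT | VC [10, 4, 14]
  [7] addr=0xc0 blk=12 s=0: L1-HIT | VC [10, 4, 14]
  [8] addr=0xae blk=10 s=0: VC-HIT | VC [12, 4, 14]
  [9] addr=0xcf blk=12 s=0: VC-HIT | VC [10, 4, 14]
  [10] addr=0xc4 blk=12 s=0: L1-HIT | VC [10, 4, 14]
  [11] addr=0xe7 blk=14 s=0: VC-HIT | VC [10, 4, 12]
  [12] addr=0xe5 blk=14 s=0: L1-HIT | VC [10, 4, 12]
  [13] addr=0xe1 blk=14 s=0: L1-HIT | VC [10, 4, 12]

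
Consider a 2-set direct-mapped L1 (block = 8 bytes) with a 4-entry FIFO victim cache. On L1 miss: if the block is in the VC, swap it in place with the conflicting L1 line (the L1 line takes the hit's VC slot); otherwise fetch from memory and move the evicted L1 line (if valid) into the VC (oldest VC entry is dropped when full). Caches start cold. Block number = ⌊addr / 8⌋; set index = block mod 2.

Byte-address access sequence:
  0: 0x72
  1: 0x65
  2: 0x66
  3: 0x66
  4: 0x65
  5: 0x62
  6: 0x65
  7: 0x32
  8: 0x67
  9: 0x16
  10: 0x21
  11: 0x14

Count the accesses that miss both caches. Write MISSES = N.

  [0] addr=0x72 blk=14 s=0: MISS | VC []
  [1] addr=0x65 blk=12 s=0: MISS | VC [14]
  [2] addr=0x66 blk=12 s=0: L1-HIT | VC [14]
  [3] addr=0x66 blk=12 s=0: L1-HIT | VC [14]
  [4] addr=0x65 blk=12 s=0: L1-HIT | VC [14]
  [5] addr=0x62 blk=12 s=0: L1-HIT | VC [14]
  [6] addr=0x65 blk=12 s=0: L1-HIT | VC [14]
  [7] addr=0x32 blk=6 s=0: MISS | VC [14, 12]
  [8] addr=0x67 blk=12 s=0: VC-HIT | VC [14, 6]
  [9] addr=0x16 blk=2 s=0: MISS | VC [14, 6, 12]
  [10] addr=0x21 blk=4 s=0: MISS | VC [14, 6, 12, 2]
  [11] addr=0x14 blk=2 s=0: VC-HIT | VC [14, 6, 12, 4]

MISSES = 5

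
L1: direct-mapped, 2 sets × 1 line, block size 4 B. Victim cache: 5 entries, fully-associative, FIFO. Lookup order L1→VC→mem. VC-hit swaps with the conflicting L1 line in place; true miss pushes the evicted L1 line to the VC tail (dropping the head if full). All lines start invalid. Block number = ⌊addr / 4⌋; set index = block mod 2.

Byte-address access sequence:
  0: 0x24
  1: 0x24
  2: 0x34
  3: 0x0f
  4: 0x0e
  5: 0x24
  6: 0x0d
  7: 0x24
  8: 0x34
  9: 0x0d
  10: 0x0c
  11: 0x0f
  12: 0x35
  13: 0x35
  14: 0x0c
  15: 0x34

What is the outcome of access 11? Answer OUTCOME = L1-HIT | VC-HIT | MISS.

  [0] addr=0x24 blk=9 s=1: MISS | VC []
  [1] addr=0x24 blk=9 s=1: L1-HIT | VC []
  [2] addr=0x34 blk=13 s=1: MISS | VC [9]
  [3] addr=0xf blk=3 s=1: MISS | VC [9, 13]
  [4] addr=0xe blk=3 s=1: L1-HIT | VC [9, 13]
  [5] addr=0x24 blk=9 s=1: VC-HIT | VC [3, 13]
  [6] addr=0xd blk=3 s=1: VC-HIT | VC [9, 13]
  [7] addr=0x24 blk=9 s=1: VC-HIT | VC [3, 13]
  [8] addr=0x34 blk=13 s=1: VC-HIT | VC [3, 9]
  [9] addr=0xd blk=3 s=1: VC-HIT | VC [13, 9]
  [10] addr=0xc blk=3 s=1: L1-HIT | VC [13, 9]
  [11] addr=0xf blk=3 s=1: L1-HIT | VC [13, 9]
  [12] addr=0x35 blk=13 s=1: VC-HIT | VC [3, 9]
  [13] addr=0x35 blk=13 s=1: L1-HIT | VC [3, 9]
  [14] addr=0xc blk=3 s=1: VC-HIT | VC [13, 9]
  [15] addr=0x34 blk=13 s=1: VC-HIT | VC [3, 9]

OUTCOME = L1-HIT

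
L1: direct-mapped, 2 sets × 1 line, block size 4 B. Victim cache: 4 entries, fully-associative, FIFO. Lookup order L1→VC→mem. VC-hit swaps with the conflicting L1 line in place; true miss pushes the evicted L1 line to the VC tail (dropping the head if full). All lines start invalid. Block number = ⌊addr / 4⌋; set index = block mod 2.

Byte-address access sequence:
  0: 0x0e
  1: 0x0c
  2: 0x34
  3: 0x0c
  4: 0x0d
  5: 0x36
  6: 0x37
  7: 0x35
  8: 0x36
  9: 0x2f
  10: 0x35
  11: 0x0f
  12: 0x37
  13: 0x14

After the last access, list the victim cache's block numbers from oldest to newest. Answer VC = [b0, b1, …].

#0 0xe→b3/s1 MISS; vc=[]
#1 0xc→b3/s1 L1-HIT; vc=[]
#2 0x34→b13/s1 MISS; vc=[3]
#3 0xc→b3/s1 VC-HIT; vc=[13]
#4 0xd→b3/s1 L1-HIT; vc=[13]
#5 0x36→b13/s1 VC-HIT; vc=[3]
#6 0x37→b13/s1 L1-HIT; vc=[3]
#7 0x35→b13/s1 L1-HIT; vc=[3]
#8 0x36→b13/s1 L1-HIT; vc=[3]
#9 0x2f→b11/s1 MISS; vc=[3,13]
#10 0x35→b13/s1 VC-HIT; vc=[3,11]
#11 0xf→b3/s1 VC-HIT; vc=[13,11]
#12 0x37→b13/s1 VC-HIT; vc=[3,11]
#13 0x14→b5/s1 MISS; vc=[3,11,13]

VC = [3, 11, 13]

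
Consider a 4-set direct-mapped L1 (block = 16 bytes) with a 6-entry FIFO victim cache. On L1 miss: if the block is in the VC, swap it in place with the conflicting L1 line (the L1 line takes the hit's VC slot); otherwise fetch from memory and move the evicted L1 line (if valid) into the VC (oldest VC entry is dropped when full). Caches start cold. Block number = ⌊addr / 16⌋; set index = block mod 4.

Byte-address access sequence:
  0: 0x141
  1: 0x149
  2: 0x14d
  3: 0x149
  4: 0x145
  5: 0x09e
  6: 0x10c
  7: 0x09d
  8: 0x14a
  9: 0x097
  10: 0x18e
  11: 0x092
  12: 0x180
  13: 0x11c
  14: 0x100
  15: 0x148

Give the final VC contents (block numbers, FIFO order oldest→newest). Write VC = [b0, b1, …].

0: 0x141 (blk 20, set 0) → MISS  vc=[]
1: 0x149 (blk 20, set 0) → L1-HIT  vc=[]
2: 0x14d (blk 20, set 0) → L1-HIT  vc=[]
3: 0x149 (blk 20, set 0) → L1-HIT  vc=[]
4: 0x145 (blk 20, set 0) → L1-HIT  vc=[]
5: 0x9e (blk 9, set 1) → MISS  vc=[]
6: 0x10c (blk 16, set 0) → MISS  vc=[20]
7: 0x9d (blk 9, set 1) → L1-HIT  vc=[20]
8: 0x14a (blk 20, set 0) → VC-HIT  vc=[16]
9: 0x97 (blk 9, set 1) → L1-HIT  vc=[16]
10: 0x18e (blk 24, set 0) → MISS  vc=[16, 20]
11: 0x92 (blk 9, set 1) → L1-HIT  vc=[16, 20]
12: 0x180 (blk 24, set 0) → L1-HIT  vc=[16, 20]
13: 0x11c (blk 17, set 1) → MISS  vc=[16, 20, 9]
14: 0x100 (blk 16, set 0) → VC-HIT  vc=[24, 20, 9]
15: 0x148 (blk 20, set 0) → VC-HIT  vc=[24, 16, 9]

VC = [24, 16, 9]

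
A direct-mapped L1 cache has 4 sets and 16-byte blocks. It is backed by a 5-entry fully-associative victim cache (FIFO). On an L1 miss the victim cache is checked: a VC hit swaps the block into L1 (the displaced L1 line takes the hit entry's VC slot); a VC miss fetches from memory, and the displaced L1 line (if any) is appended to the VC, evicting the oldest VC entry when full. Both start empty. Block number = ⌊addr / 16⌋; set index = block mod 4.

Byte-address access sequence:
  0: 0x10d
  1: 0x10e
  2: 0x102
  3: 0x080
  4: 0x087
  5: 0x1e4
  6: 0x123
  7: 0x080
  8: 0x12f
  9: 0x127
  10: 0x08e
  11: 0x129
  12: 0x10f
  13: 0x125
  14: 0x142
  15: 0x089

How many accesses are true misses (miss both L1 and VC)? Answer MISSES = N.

MISSES = 5

  [0] addr=0x10d blk=16 s=0: MISS | VC []
  [1] addr=0x10e blk=16 s=0: L1-HIT | VC []
  [2] addr=0x102 blk=16 s=0: L1-HIT | VC []
  [3] addr=0x80 blk=8 s=0: MISS | VC [16]
  [4] addr=0x87 blk=8 s=0: L1-HIT | VC [16]
  [5] addr=0x1e4 blk=30 s=2: MISS | VC [16]
  [6] addr=0x123 blk=18 s=2: MISS | VC [16, 30]
  [7] addr=0x80 blk=8 s=0: L1-HIT | VC [16, 30]
  [8] addr=0x12f blk=18 s=2: L1-HIT | VC [16, 30]
  [9] addr=0x127 blk=18 s=2: L1-HIT | VC [16, 30]
  [10] addr=0x8e blk=8 s=0: L1-HIT | VC [16, 30]
  [11] addr=0x129 blk=18 s=2: L1-HIT | VC [16, 30]
  [12] addr=0x10f blk=16 s=0: VC-HIT | VC [8, 30]
  [13] addr=0x125 blk=18 s=2: L1-HIT | VC [8, 30]
  [14] addr=0x142 blk=20 s=0: MISS | VC [8, 30, 16]
  [15] addr=0x89 blk=8 s=0: VC-HIT | VC [20, 30, 16]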